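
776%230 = 86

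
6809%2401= 2007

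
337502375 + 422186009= 759688384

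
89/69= 89/69 = 1.29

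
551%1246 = 551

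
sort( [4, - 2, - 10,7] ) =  [ - 10, - 2,4,7] 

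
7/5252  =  7/5252 = 0.00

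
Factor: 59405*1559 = 5^1*109^2*1559^1 = 92612395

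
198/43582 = 9/1981 = 0.00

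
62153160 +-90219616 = - 28066456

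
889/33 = 26+ 31/33 = 26.94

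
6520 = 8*815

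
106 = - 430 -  - 536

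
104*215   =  22360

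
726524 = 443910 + 282614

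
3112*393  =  1223016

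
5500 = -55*( - 100)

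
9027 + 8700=17727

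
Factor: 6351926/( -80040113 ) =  - 2^1*7^1 * 61^(- 1)*453709^1*1312133^( - 1)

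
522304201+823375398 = 1345679599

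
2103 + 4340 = 6443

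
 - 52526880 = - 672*78165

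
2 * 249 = 498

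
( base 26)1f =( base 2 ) 101001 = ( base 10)41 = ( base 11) 38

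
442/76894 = 221/38447 = 0.01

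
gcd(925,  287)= 1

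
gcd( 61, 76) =1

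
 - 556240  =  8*(  -  69530)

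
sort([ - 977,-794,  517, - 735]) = [ - 977, - 794,-735,517 ]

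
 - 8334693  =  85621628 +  - 93956321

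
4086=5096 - 1010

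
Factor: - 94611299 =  - 94611299^1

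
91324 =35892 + 55432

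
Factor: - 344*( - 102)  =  35088 = 2^4*3^1 * 17^1*43^1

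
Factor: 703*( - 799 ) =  - 17^1*19^1 * 37^1*47^1 = - 561697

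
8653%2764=361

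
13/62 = 13/62  =  0.21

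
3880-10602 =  - 6722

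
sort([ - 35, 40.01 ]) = [-35,40.01 ]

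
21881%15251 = 6630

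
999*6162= 6155838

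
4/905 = 4/905 = 0.00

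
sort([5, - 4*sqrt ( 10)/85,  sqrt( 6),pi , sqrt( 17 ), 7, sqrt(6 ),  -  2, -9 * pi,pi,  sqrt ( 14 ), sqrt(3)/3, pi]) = [ - 9*pi, - 2, - 4*sqrt( 10)/85,  sqrt( 3) /3,sqrt(6),sqrt( 6), pi,pi, pi,sqrt ( 14), sqrt( 17), 5, 7]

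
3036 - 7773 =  - 4737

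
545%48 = 17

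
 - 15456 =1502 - 16958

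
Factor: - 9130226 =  - 2^1* 7^1*367^1*1777^1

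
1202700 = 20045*60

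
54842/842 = 65 + 56/421 = 65.13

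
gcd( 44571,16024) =1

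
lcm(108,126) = 756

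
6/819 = 2/273 = 0.01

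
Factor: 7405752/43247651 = 2^3 * 3^1*347^( - 1)*124633^( - 1)*  308573^1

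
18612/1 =18612 = 18612.00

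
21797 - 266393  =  -244596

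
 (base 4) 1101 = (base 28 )2p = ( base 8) 121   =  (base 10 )81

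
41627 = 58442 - 16815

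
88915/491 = 88915/491 = 181.09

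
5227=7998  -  2771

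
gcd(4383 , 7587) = 9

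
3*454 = 1362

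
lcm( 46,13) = 598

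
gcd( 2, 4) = 2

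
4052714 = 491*8254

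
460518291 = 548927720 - 88409429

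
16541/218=16541/218 = 75.88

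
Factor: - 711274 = -2^1 * 229^1*1553^1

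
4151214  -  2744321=1406893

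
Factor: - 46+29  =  -17^1  =  - 17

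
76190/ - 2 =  - 38095 + 0/1 =- 38095.00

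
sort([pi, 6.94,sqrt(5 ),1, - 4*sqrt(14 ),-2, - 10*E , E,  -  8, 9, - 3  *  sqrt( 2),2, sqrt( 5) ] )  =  [-10*E, - 4*sqrt(14), - 8, -3*sqrt( 2 ),-2, 1,  2, sqrt( 5),sqrt(5), E, pi, 6.94,9 ]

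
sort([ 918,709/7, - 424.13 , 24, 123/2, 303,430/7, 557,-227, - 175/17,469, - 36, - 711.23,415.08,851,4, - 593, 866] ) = [ - 711.23, - 593, -424.13, - 227,  -  36, - 175/17, 4 , 24, 430/7,123/2, 709/7,303,415.08, 469, 557,851, 866, 918]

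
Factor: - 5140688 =-2^4*7^2*79^1*83^1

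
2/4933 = 2/4933 = 0.00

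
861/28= 123/4 = 30.75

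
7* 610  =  4270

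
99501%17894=10031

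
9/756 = 1/84   =  0.01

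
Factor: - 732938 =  - 2^1*17^1*21557^1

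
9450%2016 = 1386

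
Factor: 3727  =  3727^1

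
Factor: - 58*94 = -2^2 *29^1*47^1 = - 5452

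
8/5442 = 4/2721 = 0.00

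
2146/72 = 29 + 29/36 = 29.81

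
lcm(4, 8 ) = 8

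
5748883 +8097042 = 13845925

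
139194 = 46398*3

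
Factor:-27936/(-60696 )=2^2*3^( - 1)*97^1*281^(-1 ) =388/843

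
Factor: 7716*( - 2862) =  - 2^3*3^4 * 53^1 * 643^1  =  - 22083192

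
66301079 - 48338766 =17962313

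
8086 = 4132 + 3954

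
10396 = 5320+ 5076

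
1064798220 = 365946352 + 698851868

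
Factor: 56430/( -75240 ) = -3/4 = -2^(-2) *3^1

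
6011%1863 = 422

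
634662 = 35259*18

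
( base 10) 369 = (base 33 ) B6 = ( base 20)i9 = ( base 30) c9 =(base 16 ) 171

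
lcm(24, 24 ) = 24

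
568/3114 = 284/1557 = 0.18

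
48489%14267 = 5688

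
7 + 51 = 58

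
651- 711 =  - 60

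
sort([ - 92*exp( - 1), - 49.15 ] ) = [ - 49.15, - 92*exp( - 1)]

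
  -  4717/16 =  - 4717/16 = - 294.81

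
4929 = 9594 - 4665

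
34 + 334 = 368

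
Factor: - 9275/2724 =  - 2^( - 2 )*3^( - 1)*5^2*7^1*53^1*227^( - 1) 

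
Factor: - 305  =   - 5^1*61^1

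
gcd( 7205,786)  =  131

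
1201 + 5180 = 6381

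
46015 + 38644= 84659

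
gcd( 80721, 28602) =9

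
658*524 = 344792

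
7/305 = 7/305 = 0.02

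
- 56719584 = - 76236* 744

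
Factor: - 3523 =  - 13^1*271^1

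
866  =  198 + 668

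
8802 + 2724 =11526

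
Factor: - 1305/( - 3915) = 3^( - 1 )  =  1/3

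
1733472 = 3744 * 463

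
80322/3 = 26774 = 26774.00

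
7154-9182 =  - 2028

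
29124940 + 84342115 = 113467055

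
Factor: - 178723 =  - 313^1*571^1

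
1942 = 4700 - 2758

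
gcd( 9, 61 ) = 1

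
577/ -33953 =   -  577/33953 = -  0.02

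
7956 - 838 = 7118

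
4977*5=24885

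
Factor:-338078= - 2^1 * 13^1*13003^1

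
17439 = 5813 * 3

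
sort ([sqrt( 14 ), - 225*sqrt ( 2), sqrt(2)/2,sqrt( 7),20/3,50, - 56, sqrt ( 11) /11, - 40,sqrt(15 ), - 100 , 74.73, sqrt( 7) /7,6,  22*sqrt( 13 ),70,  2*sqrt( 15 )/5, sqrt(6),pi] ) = [ - 225*sqrt( 2), - 100, - 56, - 40,sqrt(11) /11, sqrt ( 7 )/7, sqrt(2)/2, 2*sqrt( 15 )/5, sqrt(6),  sqrt (7 ),  pi, sqrt(14 ), sqrt(15 ), 6,20/3, 50, 70,  74.73,22*sqrt( 13 )]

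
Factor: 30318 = 2^1*3^1*31^1*163^1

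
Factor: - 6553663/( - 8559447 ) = 3^(-1) * 13^( - 1 )*41^( - 1) * 53^( - 1 )*101^(  -  1)*6553663^1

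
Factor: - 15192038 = -2^1*7596019^1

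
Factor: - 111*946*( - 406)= 2^2*3^1*7^1 * 11^1 * 29^1 *37^1*43^1 = 42632436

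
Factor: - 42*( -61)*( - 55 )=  - 140910 = - 2^1*3^1*5^1 * 7^1*11^1*61^1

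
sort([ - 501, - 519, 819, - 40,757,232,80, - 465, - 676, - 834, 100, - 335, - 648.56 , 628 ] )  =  [ - 834, - 676, - 648.56 , - 519, - 501, - 465,-335, - 40, 80,100, 232,628,757,819 ]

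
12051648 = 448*26901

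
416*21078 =8768448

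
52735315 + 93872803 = 146608118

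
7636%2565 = 2506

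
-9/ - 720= 1/80 = 0.01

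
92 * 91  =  8372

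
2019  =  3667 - 1648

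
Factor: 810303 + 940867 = 2^1*5^1 * 17^1*10301^1 =1751170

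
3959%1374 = 1211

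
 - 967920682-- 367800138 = -600120544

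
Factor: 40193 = 40193^1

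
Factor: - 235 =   -  5^1*47^1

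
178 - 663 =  - 485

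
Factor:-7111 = - 13^1*547^1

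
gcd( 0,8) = 8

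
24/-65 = - 1 + 41/65 =-0.37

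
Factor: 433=433^1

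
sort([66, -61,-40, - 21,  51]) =[ - 61, - 40,  -  21, 51, 66]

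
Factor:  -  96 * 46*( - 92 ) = 406272 = 2^8 * 3^1*23^2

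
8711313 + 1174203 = 9885516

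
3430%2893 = 537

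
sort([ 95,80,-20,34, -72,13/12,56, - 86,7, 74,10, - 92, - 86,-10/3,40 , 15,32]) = [-92, - 86,-86, - 72, - 20 ,-10/3,13/12, 7, 10,15,32, 34, 40, 56,74,80,95] 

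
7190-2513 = 4677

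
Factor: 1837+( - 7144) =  - 3^1*29^1*61^1 = - 5307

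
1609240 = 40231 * 40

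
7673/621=12 + 221/621 =12.36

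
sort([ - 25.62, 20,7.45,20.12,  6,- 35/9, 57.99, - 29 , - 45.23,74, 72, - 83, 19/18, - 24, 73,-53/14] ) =[ - 83,-45.23, - 29,-25.62,-24,- 35/9, - 53/14, 19/18, 6, 7.45, 20, 20.12,57.99,72,  73,  74 ]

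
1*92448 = 92448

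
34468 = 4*8617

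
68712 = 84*818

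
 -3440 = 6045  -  9485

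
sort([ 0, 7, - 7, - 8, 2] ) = [ - 8, - 7, 0, 2 , 7] 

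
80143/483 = 11449/69 = 165.93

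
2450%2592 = 2450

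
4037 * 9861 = 39808857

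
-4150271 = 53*( - 78307)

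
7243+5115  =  12358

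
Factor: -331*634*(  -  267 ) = 56031018 = 2^1*3^1*89^1 * 317^1*331^1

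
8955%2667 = 954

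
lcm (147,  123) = 6027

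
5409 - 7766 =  - 2357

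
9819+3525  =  13344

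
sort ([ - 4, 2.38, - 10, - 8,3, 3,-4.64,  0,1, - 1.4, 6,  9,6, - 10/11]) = [ - 10 ,-8, - 4.64, - 4, - 1.4, - 10/11, 0,  1 , 2.38,3,3, 6,6,  9]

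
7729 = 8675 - 946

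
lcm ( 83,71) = 5893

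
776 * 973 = 755048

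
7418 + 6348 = 13766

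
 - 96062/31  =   - 96062/31 = - 3098.77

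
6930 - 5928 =1002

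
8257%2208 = 1633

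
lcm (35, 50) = 350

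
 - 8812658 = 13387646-22200304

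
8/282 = 4/141 = 0.03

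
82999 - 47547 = 35452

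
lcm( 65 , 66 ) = 4290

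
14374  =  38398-24024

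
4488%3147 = 1341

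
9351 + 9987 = 19338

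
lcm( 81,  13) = 1053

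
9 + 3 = 12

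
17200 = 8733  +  8467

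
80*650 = 52000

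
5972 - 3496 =2476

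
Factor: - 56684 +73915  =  17231  =  17231^1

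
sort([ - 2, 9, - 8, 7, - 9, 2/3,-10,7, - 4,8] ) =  [ - 10,-9, - 8, - 4, - 2 , 2/3,7, 7,8, 9] 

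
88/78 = 1 + 5/39 = 1.13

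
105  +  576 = 681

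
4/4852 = 1/1213 = 0.00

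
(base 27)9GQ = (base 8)15553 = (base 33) 6EN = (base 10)7019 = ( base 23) D64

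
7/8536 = 7/8536 = 0.00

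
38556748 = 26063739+12493009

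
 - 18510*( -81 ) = 1499310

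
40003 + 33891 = 73894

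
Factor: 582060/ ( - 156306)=-2^1 * 5^1*89^1*239^( - 1) = -  890/239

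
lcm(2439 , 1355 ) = 12195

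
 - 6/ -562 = 3/281 = 0.01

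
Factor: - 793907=-821^1 *967^1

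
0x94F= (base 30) 2jd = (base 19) 6B8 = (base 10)2383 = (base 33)267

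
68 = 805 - 737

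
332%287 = 45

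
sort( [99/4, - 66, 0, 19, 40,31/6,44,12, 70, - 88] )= [ - 88,  -  66, 0, 31/6,12,19,99/4,40,44 , 70]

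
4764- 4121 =643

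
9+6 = 15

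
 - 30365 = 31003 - 61368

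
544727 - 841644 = - 296917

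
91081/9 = 10120+ 1/9 = 10120.11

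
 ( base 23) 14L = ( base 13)3A5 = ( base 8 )1202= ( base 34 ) IU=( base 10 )642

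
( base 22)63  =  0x87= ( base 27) 50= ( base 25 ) 5a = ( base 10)135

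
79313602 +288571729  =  367885331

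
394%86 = 50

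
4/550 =2/275= 0.01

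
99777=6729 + 93048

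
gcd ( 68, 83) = 1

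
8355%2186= 1797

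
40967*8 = 327736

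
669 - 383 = 286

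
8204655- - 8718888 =16923543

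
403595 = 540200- 136605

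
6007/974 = 6007/974 = 6.17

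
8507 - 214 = 8293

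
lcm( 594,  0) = 0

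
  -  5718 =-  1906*3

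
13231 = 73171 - 59940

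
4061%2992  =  1069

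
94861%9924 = 5545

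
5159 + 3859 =9018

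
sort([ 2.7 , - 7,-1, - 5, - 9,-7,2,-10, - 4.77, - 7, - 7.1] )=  [ - 10,-9, - 7.1,- 7, - 7, - 7, - 5,-4.77,-1,2,2.7 ] 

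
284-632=-348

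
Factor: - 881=- 881^1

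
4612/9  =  4612/9 = 512.44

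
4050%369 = 360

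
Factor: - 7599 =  - 3^1*17^1*149^1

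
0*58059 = 0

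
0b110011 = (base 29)1M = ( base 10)51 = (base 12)43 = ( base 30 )1l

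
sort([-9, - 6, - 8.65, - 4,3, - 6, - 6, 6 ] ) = [ - 9, - 8.65, - 6, - 6, - 6, - 4, 3,6]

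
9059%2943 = 230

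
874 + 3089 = 3963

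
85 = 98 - 13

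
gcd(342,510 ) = 6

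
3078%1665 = 1413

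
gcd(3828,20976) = 12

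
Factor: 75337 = 75337^1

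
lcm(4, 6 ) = 12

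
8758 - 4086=4672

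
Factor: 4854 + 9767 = 14621^1 = 14621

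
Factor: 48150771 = 3^1*2719^1*5903^1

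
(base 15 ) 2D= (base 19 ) 25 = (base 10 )43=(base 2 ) 101011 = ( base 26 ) 1H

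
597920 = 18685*32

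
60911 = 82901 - 21990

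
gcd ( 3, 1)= 1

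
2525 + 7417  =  9942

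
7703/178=43+49/178=43.28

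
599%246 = 107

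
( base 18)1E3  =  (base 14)2d5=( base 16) 243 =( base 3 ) 210110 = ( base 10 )579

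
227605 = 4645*49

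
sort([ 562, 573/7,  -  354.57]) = [ - 354.57, 573/7, 562]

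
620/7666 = 310/3833 = 0.08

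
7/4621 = 7/4621 = 0.00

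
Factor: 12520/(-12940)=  - 2^1*313^1*647^( - 1) = -  626/647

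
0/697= 0 = 0.00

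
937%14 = 13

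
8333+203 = 8536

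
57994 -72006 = - 14012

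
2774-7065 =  - 4291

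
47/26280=47/26280 = 0.00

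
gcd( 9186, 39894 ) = 6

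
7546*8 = 60368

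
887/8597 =887/8597=0.10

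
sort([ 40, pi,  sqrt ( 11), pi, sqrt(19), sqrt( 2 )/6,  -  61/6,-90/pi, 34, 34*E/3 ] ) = [ - 90/pi,  -  61/6 , sqrt(2 )/6,  pi, pi , sqrt(11 ), sqrt(19 ), 34 * E/3, 34, 40]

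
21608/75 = 288+8/75  =  288.11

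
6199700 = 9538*650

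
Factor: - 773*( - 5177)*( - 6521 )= - 26095874741= - 31^1*167^1*773^1*6521^1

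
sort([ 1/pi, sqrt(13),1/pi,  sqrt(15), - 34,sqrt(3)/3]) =[ - 34, 1/pi, 1/pi, sqrt( 3 )/3, sqrt(13), sqrt( 15) ]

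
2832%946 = 940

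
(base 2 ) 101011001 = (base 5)2340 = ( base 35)9U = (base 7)1002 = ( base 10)345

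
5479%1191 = 715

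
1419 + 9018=10437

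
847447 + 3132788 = 3980235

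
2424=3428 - 1004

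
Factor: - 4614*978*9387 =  - 2^2*3^4 * 7^1*149^1*163^1*769^1 = - 42358762404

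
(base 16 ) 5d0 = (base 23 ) 2IG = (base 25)29D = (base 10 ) 1488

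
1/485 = 1/485 = 0.00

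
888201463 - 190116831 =698084632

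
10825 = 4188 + 6637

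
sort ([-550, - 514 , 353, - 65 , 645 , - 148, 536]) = [-550, - 514, - 148, - 65,353, 536,645]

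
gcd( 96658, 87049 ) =1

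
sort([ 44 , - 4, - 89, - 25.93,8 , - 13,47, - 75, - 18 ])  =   [ - 89, - 75, - 25.93, - 18, - 13, - 4,8 , 44,  47]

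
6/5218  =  3/2609 = 0.00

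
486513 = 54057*9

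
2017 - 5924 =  - 3907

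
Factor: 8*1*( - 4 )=-2^5= - 32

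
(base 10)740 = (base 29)PF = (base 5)10430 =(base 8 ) 1344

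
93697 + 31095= 124792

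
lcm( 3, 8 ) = 24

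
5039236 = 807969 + 4231267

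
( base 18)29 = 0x2D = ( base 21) 23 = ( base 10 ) 45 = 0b101101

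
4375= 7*625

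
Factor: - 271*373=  - 271^1 *373^1 =-  101083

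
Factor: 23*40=920= 2^3*5^1*23^1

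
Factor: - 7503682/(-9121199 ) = 2^1 * 367^1*10223^1*9121199^(-1 )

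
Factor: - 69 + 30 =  - 39 = - 3^1*13^1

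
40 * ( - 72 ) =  -2880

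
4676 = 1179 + 3497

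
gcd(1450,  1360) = 10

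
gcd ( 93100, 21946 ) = 2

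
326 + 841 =1167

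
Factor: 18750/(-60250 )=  - 3^1*5^2* 241^( -1)=- 75/241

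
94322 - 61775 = 32547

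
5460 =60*91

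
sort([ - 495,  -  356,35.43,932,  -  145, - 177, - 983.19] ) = [ - 983.19, - 495, - 356,-177, - 145 , 35.43,932]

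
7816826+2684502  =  10501328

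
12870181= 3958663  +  8911518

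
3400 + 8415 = 11815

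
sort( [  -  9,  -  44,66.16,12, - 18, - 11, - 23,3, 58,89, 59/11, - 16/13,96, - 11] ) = [ - 44, - 23,-18, - 11, - 11, - 9,-16/13,3,59/11,12,58, 66.16,89,96]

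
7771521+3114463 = 10885984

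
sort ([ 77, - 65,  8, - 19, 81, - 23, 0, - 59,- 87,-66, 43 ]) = [ - 87, - 66, - 65, - 59, - 23, - 19,  0,8, 43, 77, 81] 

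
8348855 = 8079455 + 269400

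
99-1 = 98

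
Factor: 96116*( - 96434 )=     -  9268850344 = - 2^3*13^1*3709^1*24029^1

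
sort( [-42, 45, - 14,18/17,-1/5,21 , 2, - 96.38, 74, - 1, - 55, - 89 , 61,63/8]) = [ - 96.38 , - 89, - 55,-42, - 14,-1,-1/5,  18/17, 2,  63/8, 21, 45,61, 74]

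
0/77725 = 0 = 0.00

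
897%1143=897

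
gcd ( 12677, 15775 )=1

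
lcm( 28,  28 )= 28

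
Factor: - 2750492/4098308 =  - 687623^1*1024577^( - 1 )=-687623/1024577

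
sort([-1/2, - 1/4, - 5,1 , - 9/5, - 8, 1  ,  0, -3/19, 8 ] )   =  [ - 8, - 5, - 9/5,- 1/2, - 1/4, - 3/19 , 0,  1 , 1, 8]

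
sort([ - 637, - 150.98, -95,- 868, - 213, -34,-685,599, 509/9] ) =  [ - 868, - 685,-637, - 213, - 150.98, - 95, - 34,509/9  ,  599 ] 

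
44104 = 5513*8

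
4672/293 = 4672/293 = 15.95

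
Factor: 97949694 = 2^1 * 3^1*16324949^1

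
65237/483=65237/483=135.07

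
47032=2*23516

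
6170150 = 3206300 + 2963850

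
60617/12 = 60617/12 =5051.42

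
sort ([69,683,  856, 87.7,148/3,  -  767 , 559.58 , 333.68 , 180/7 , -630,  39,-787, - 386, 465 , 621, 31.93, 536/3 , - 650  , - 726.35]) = [ - 787, - 767,  -  726.35, - 650,- 630 , - 386,180/7,31.93, 39 , 148/3 , 69 , 87.7,536/3, 333.68 , 465, 559.58,621 , 683, 856 ]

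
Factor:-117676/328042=-146/407=-2^1 * 11^(-1 )*37^( - 1)*73^1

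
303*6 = 1818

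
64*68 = 4352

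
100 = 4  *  25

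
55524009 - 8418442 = 47105567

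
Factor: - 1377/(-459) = 3 = 3^1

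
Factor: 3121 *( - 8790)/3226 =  - 13716795/1613= - 3^1*5^1* 293^1*1613^( - 1 ) * 3121^1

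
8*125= 1000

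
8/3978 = 4/1989  =  0.00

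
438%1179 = 438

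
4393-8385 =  - 3992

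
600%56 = 40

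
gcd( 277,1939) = 277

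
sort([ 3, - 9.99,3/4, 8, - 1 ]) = [ - 9.99, - 1,3/4, 3,8]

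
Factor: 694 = 2^1*347^1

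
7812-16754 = -8942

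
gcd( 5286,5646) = 6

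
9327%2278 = 215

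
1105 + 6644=7749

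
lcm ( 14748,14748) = 14748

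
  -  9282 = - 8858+-424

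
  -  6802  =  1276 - 8078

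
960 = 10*96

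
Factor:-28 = -2^2*7^1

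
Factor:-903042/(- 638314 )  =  451521/319157 = 3^3*7^1*179^( - 1 ) * 1783^(-1)*2389^1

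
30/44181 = 10/14727 = 0.00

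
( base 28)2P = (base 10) 81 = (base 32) 2H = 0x51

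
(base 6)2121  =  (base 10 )481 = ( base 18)18d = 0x1e1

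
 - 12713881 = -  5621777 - 7092104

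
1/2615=1/2615 = 0.00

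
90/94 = 45/47 = 0.96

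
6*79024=474144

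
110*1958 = 215380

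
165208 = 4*41302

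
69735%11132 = 2943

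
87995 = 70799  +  17196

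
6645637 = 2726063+3919574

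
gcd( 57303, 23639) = 1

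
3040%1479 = 82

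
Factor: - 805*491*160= - 63240800 = - 2^5*5^2*7^1*23^1 * 491^1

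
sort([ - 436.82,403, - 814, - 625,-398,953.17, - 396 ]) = [-814, - 625, - 436.82, - 398 , - 396,403 , 953.17]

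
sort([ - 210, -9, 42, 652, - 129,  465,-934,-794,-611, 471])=[- 934,-794, - 611 ,-210,- 129,-9, 42, 465, 471,652] 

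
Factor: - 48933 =  -  3^2*5437^1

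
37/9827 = 37/9827  =  0.00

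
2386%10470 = 2386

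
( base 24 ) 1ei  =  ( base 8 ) 1642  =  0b1110100010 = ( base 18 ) 2fc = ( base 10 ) 930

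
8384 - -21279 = 29663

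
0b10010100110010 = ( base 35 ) 7R2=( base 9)14050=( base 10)9522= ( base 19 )1773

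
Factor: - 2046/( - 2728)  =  3/4 = 2^( - 2 ) *3^1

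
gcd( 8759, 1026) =19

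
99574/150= 663 + 62/75 = 663.83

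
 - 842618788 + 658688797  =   - 183929991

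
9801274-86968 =9714306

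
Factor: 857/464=2^(-4 )*29^( - 1 ) * 857^1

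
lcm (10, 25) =50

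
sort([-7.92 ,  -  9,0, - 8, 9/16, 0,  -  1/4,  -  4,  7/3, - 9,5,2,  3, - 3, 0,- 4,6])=[ - 9,-9, - 8,-7.92, - 4, - 4, - 3,  -  1/4, 0, 0,0, 9/16,2,  7/3, 3,5, 6] 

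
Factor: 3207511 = 23^1*139457^1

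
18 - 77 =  - 59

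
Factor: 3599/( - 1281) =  - 3^( - 1)*7^(-1)*59^1 = - 59/21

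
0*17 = 0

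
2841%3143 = 2841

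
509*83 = 42247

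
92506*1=92506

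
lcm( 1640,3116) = 31160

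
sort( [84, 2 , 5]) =[ 2 , 5 , 84]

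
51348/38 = 25674/19 = 1351.26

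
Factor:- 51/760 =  - 2^( - 3 )* 3^1*5^ ( - 1)*17^1*19^(  -  1 )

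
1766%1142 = 624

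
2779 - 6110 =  - 3331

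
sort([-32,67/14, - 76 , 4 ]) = [- 76,  -  32,4,67/14]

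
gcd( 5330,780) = 130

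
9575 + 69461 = 79036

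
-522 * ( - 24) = 12528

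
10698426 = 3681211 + 7017215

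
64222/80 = 802 + 31/40  =  802.77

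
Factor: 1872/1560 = 6/5 =2^1*3^1*5^( - 1) 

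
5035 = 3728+1307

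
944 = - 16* ( - 59 )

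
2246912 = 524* 4288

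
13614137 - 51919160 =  - 38305023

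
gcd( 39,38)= 1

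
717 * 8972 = 6432924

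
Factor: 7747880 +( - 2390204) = 2^2*3^1*446473^1 = 5357676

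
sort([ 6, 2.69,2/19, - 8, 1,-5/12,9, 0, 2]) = [ - 8, - 5/12,0, 2/19,1,2, 2.69,6,9]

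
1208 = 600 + 608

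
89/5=17+4/5 = 17.80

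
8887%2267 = 2086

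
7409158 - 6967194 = 441964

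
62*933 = 57846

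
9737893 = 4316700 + 5421193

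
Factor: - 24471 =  - 3^2*2719^1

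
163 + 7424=7587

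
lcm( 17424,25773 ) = 1237104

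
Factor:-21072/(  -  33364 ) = 12/19 = 2^2*3^1 * 19^( - 1)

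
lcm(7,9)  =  63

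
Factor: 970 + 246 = 1216= 2^6 * 19^1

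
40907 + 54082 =94989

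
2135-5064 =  - 2929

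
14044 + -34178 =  - 20134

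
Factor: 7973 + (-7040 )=3^1*311^1= 933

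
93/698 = 93/698 = 0.13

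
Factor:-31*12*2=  - 2^3* 3^1*31^1 = -744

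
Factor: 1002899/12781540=2^ (-2) * 5^( - 1 )*641^( - 1 )*997^( - 1 )*1002899^1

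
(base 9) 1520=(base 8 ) 2200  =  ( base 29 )1AL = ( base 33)11U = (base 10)1152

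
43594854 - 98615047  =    -  55020193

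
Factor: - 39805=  - 5^1*19^1*419^1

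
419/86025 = 419/86025=   0.00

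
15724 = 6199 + 9525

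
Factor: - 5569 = - 5569^1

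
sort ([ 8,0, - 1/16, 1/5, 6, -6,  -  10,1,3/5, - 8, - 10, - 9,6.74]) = [ - 10,-10, - 9,-8 , - 6, - 1/16,0,1/5, 3/5,1,6,  6.74,8]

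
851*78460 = 66769460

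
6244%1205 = 219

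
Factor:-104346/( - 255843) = 374/917=2^1*7^(-1 ) * 11^1*17^1*131^( - 1)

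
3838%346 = 32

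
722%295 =132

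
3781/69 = 3781/69 = 54.80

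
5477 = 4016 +1461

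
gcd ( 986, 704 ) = 2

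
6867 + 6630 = 13497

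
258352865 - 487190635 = -228837770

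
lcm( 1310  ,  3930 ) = 3930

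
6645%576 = 309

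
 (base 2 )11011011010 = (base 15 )7BE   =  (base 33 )1k5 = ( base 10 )1754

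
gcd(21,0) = 21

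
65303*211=13778933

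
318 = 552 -234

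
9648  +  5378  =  15026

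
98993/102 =98993/102 = 970.52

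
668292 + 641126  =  1309418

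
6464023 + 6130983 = 12595006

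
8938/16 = 4469/8 = 558.62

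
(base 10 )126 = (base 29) 4A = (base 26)4m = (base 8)176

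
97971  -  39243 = 58728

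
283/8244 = 283/8244 = 0.03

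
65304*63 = 4114152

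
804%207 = 183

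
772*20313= 15681636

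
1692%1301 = 391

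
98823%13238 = 6157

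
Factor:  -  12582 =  - 2^1*3^3*233^1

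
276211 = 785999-509788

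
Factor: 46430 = 2^1*5^1*4643^1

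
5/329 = 5/329 = 0.02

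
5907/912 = 1969/304 = 6.48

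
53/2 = 53/2 = 26.50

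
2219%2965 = 2219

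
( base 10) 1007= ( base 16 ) 3ef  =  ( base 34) TL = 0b1111101111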